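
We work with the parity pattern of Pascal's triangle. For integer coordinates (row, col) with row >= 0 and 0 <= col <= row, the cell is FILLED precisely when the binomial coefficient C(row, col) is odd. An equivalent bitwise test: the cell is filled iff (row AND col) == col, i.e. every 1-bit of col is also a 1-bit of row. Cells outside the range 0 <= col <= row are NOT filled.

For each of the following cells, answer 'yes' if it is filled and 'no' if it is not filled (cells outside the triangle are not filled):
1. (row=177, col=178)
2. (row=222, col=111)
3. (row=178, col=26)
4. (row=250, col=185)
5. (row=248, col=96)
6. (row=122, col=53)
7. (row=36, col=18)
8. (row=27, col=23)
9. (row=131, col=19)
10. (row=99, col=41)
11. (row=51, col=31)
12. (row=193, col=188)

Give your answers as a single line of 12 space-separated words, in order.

Answer: no no no no yes no no no no no no no

Derivation:
(177,178): col outside [0, 177] -> not filled
(222,111): row=0b11011110, col=0b1101111, row AND col = 0b1001110 = 78; 78 != 111 -> empty
(178,26): row=0b10110010, col=0b11010, row AND col = 0b10010 = 18; 18 != 26 -> empty
(250,185): row=0b11111010, col=0b10111001, row AND col = 0b10111000 = 184; 184 != 185 -> empty
(248,96): row=0b11111000, col=0b1100000, row AND col = 0b1100000 = 96; 96 == 96 -> filled
(122,53): row=0b1111010, col=0b110101, row AND col = 0b110000 = 48; 48 != 53 -> empty
(36,18): row=0b100100, col=0b10010, row AND col = 0b0 = 0; 0 != 18 -> empty
(27,23): row=0b11011, col=0b10111, row AND col = 0b10011 = 19; 19 != 23 -> empty
(131,19): row=0b10000011, col=0b10011, row AND col = 0b11 = 3; 3 != 19 -> empty
(99,41): row=0b1100011, col=0b101001, row AND col = 0b100001 = 33; 33 != 41 -> empty
(51,31): row=0b110011, col=0b11111, row AND col = 0b10011 = 19; 19 != 31 -> empty
(193,188): row=0b11000001, col=0b10111100, row AND col = 0b10000000 = 128; 128 != 188 -> empty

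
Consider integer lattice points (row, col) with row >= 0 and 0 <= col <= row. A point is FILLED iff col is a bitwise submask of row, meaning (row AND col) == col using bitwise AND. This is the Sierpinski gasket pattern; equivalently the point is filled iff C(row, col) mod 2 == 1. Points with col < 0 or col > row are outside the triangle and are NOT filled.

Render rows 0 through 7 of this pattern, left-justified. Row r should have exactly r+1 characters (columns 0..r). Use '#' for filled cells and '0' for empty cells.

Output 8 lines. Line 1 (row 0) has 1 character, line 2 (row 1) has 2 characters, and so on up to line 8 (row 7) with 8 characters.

r0=0: #
r1=1: ##
r2=10: #0#
r3=11: ####
r4=100: #000#
r5=101: ##00##
r6=110: #0#0#0#
r7=111: ########

Answer: #
##
#0#
####
#000#
##00##
#0#0#0#
########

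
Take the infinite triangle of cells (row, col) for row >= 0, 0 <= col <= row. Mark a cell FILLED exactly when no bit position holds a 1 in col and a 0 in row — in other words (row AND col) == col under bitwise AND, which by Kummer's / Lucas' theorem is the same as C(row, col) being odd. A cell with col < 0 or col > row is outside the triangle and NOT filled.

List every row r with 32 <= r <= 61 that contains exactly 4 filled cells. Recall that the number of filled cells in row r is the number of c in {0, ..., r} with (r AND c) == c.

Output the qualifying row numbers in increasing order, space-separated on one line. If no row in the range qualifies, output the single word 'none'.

Answer: 33 34 36 40 48

Derivation:
Row r has 2^popcount(r) filled cells, so we need popcount(r) = log2(4) = 2.
Scan r = 32..61 and keep those with exactly 2 one-bits:
r=32=100000 popcount=1 -> skip
r=33=100001 popcount=2 -> KEEP
r=34=100010 popcount=2 -> KEEP
r=35=100011 popcount=3 -> skip
r=36=100100 popcount=2 -> KEEP
r=37=100101 popcount=3 -> skip
r=38=100110 popcount=3 -> skip
r=39=100111 popcount=4 -> skip
r=40=101000 popcount=2 -> KEEP
r=41=101001 popcount=3 -> skip
r=42=101010 popcount=3 -> skip
r=43=101011 popcount=4 -> skip
r=44=101100 popcount=3 -> skip
r=45=101101 popcount=4 -> skip
r=46=101110 popcount=4 -> skip
r=47=101111 popcount=5 -> skip
r=48=110000 popcount=2 -> KEEP
r=49=110001 popcount=3 -> skip
r=50=110010 popcount=3 -> skip
r=51=110011 popcount=4 -> skip
r=52=110100 popcount=3 -> skip
r=53=110101 popcount=4 -> skip
r=54=110110 popcount=4 -> skip
r=55=110111 popcount=5 -> skip
r=56=111000 popcount=3 -> skip
r=57=111001 popcount=4 -> skip
r=58=111010 popcount=4 -> skip
r=59=111011 popcount=5 -> skip
r=60=111100 popcount=4 -> skip
r=61=111101 popcount=5 -> skip
Kept rows: 33 34 36 40 48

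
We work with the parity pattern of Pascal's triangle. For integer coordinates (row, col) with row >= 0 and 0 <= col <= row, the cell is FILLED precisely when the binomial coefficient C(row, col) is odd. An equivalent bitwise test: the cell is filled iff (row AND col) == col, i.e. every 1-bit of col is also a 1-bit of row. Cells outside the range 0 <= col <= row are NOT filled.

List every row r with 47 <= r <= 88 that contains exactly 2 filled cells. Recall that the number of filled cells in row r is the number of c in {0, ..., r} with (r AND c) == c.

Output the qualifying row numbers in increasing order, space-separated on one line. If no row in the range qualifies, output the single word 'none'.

Answer: 64

Derivation:
Row r has 2^popcount(r) filled cells, so we need popcount(r) = log2(2) = 1.
Scan r = 47..88 and keep those with exactly 1 one-bits:
r=47=101111 popcount=5 -> skip
r=48=110000 popcount=2 -> skip
r=49=110001 popcount=3 -> skip
r=50=110010 popcount=3 -> skip
r=51=110011 popcount=4 -> skip
r=52=110100 popcount=3 -> skip
r=53=110101 popcount=4 -> skip
r=54=110110 popcount=4 -> skip
r=55=110111 popcount=5 -> skip
r=56=111000 popcount=3 -> skip
r=57=111001 popcount=4 -> skip
r=58=111010 popcount=4 -> skip
r=59=111011 popcount=5 -> skip
r=60=111100 popcount=4 -> skip
r=61=111101 popcount=5 -> skip
r=62=111110 popcount=5 -> skip
r=63=111111 popcount=6 -> skip
r=64=1000000 popcount=1 -> KEEP
r=65=1000001 popcount=2 -> skip
r=66=1000010 popcount=2 -> skip
r=67=1000011 popcount=3 -> skip
r=68=1000100 popcount=2 -> skip
r=69=1000101 popcount=3 -> skip
r=70=1000110 popcount=3 -> skip
r=71=1000111 popcount=4 -> skip
r=72=1001000 popcount=2 -> skip
r=73=1001001 popcount=3 -> skip
r=74=1001010 popcount=3 -> skip
r=75=1001011 popcount=4 -> skip
r=76=1001100 popcount=3 -> skip
r=77=1001101 popcount=4 -> skip
r=78=1001110 popcount=4 -> skip
r=79=1001111 popcount=5 -> skip
r=80=1010000 popcount=2 -> skip
r=81=1010001 popcount=3 -> skip
r=82=1010010 popcount=3 -> skip
r=83=1010011 popcount=4 -> skip
r=84=1010100 popcount=3 -> skip
r=85=1010101 popcount=4 -> skip
r=86=1010110 popcount=4 -> skip
r=87=1010111 popcount=5 -> skip
r=88=1011000 popcount=3 -> skip
Kept rows: 64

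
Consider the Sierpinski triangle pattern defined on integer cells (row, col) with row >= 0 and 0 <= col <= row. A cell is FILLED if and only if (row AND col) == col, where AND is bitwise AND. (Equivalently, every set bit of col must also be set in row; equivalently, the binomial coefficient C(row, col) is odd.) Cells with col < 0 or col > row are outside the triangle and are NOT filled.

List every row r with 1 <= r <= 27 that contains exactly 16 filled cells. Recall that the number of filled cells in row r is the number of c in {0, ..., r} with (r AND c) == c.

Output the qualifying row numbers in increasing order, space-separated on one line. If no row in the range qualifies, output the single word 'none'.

Row r has 2^popcount(r) filled cells, so we need popcount(r) = log2(16) = 4.
Scan r = 1..27 and keep those with exactly 4 one-bits:
r=1=1 popcount=1 -> skip
r=2=10 popcount=1 -> skip
r=3=11 popcount=2 -> skip
r=4=100 popcount=1 -> skip
r=5=101 popcount=2 -> skip
r=6=110 popcount=2 -> skip
r=7=111 popcount=3 -> skip
r=8=1000 popcount=1 -> skip
r=9=1001 popcount=2 -> skip
r=10=1010 popcount=2 -> skip
r=11=1011 popcount=3 -> skip
r=12=1100 popcount=2 -> skip
r=13=1101 popcount=3 -> skip
r=14=1110 popcount=3 -> skip
r=15=1111 popcount=4 -> KEEP
r=16=10000 popcount=1 -> skip
r=17=10001 popcount=2 -> skip
r=18=10010 popcount=2 -> skip
r=19=10011 popcount=3 -> skip
r=20=10100 popcount=2 -> skip
r=21=10101 popcount=3 -> skip
r=22=10110 popcount=3 -> skip
r=23=10111 popcount=4 -> KEEP
r=24=11000 popcount=2 -> skip
r=25=11001 popcount=3 -> skip
r=26=11010 popcount=3 -> skip
r=27=11011 popcount=4 -> KEEP
Kept rows: 15 23 27

Answer: 15 23 27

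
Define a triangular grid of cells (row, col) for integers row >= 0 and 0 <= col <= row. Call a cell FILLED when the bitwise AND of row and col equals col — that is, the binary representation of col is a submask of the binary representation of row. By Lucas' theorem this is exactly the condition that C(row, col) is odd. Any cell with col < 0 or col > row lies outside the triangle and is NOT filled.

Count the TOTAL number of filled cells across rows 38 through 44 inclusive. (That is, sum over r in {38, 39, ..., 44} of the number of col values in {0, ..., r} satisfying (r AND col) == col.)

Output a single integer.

Answer: 68

Derivation:
r38=100110 pc3: +8 =8
r39=100111 pc4: +16 =24
r40=101000 pc2: +4 =28
r41=101001 pc3: +8 =36
r42=101010 pc3: +8 =44
r43=101011 pc4: +16 =60
r44=101100 pc3: +8 =68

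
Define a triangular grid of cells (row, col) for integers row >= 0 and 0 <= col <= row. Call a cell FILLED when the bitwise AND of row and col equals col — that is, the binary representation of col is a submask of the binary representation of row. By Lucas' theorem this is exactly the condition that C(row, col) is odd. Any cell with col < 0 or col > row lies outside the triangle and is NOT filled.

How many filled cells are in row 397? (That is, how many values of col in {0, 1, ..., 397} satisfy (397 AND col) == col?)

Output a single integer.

Answer: 32

Derivation:
397 in binary = 110001101
popcount(397) = number of 1-bits in 110001101 = 5
A col c satisfies (397 AND c) == c iff every set bit of c is also set in 397; each of the 5 set bits of 397 can independently be on or off in c.
count = 2^5 = 32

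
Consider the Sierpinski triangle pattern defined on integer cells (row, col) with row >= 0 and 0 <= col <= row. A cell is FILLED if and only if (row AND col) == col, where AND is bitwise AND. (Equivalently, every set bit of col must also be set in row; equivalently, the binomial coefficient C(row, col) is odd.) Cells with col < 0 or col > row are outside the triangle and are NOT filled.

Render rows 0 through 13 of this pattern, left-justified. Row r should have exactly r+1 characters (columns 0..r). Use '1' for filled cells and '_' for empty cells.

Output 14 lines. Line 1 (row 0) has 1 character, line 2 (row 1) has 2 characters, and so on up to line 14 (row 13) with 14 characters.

r0=0: 1
r1=1: 11
r2=10: 1_1
r3=11: 1111
r4=100: 1___1
r5=101: 11__11
r6=110: 1_1_1_1
r7=111: 11111111
r8=1000: 1_______1
r9=1001: 11______11
r10=1010: 1_1_____1_1
r11=1011: 1111____1111
r12=1100: 1___1___1___1
r13=1101: 11__11__11__11

Answer: 1
11
1_1
1111
1___1
11__11
1_1_1_1
11111111
1_______1
11______11
1_1_____1_1
1111____1111
1___1___1___1
11__11__11__11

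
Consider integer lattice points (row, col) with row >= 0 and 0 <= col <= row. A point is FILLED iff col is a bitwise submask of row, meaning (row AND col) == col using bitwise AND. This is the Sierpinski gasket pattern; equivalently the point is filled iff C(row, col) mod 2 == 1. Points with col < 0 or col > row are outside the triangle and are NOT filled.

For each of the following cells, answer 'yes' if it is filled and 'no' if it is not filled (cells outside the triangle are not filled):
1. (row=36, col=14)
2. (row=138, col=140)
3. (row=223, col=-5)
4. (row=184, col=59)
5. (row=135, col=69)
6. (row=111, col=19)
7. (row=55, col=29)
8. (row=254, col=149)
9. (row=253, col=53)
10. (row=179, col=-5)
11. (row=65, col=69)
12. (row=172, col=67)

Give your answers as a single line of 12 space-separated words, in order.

Answer: no no no no no no no no yes no no no

Derivation:
(36,14): row=0b100100, col=0b1110, row AND col = 0b100 = 4; 4 != 14 -> empty
(138,140): col outside [0, 138] -> not filled
(223,-5): col outside [0, 223] -> not filled
(184,59): row=0b10111000, col=0b111011, row AND col = 0b111000 = 56; 56 != 59 -> empty
(135,69): row=0b10000111, col=0b1000101, row AND col = 0b101 = 5; 5 != 69 -> empty
(111,19): row=0b1101111, col=0b10011, row AND col = 0b11 = 3; 3 != 19 -> empty
(55,29): row=0b110111, col=0b11101, row AND col = 0b10101 = 21; 21 != 29 -> empty
(254,149): row=0b11111110, col=0b10010101, row AND col = 0b10010100 = 148; 148 != 149 -> empty
(253,53): row=0b11111101, col=0b110101, row AND col = 0b110101 = 53; 53 == 53 -> filled
(179,-5): col outside [0, 179] -> not filled
(65,69): col outside [0, 65] -> not filled
(172,67): row=0b10101100, col=0b1000011, row AND col = 0b0 = 0; 0 != 67 -> empty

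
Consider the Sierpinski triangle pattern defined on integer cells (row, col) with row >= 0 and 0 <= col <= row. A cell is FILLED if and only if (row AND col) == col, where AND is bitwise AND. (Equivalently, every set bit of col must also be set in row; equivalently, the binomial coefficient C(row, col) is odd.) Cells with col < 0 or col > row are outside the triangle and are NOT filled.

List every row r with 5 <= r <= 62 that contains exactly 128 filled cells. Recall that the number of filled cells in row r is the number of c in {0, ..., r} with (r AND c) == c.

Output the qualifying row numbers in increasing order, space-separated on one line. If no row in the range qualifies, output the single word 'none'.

Row r has 2^popcount(r) filled cells, so we need popcount(r) = log2(128) = 7.
Scan r = 5..62 and keep those with exactly 7 one-bits:
r=5=101 popcount=2 -> skip
r=6=110 popcount=2 -> skip
r=7=111 popcount=3 -> skip
r=8=1000 popcount=1 -> skip
r=9=1001 popcount=2 -> skip
r=10=1010 popcount=2 -> skip
r=11=1011 popcount=3 -> skip
r=12=1100 popcount=2 -> skip
r=13=1101 popcount=3 -> skip
r=14=1110 popcount=3 -> skip
r=15=1111 popcount=4 -> skip
r=16=10000 popcount=1 -> skip
r=17=10001 popcount=2 -> skip
r=18=10010 popcount=2 -> skip
r=19=10011 popcount=3 -> skip
r=20=10100 popcount=2 -> skip
r=21=10101 popcount=3 -> skip
r=22=10110 popcount=3 -> skip
r=23=10111 popcount=4 -> skip
r=24=11000 popcount=2 -> skip
r=25=11001 popcount=3 -> skip
r=26=11010 popcount=3 -> skip
r=27=11011 popcount=4 -> skip
r=28=11100 popcount=3 -> skip
r=29=11101 popcount=4 -> skip
r=30=11110 popcount=4 -> skip
r=31=11111 popcount=5 -> skip
r=32=100000 popcount=1 -> skip
r=33=100001 popcount=2 -> skip
r=34=100010 popcount=2 -> skip
r=35=100011 popcount=3 -> skip
r=36=100100 popcount=2 -> skip
r=37=100101 popcount=3 -> skip
r=38=100110 popcount=3 -> skip
r=39=100111 popcount=4 -> skip
r=40=101000 popcount=2 -> skip
r=41=101001 popcount=3 -> skip
r=42=101010 popcount=3 -> skip
r=43=101011 popcount=4 -> skip
r=44=101100 popcount=3 -> skip
r=45=101101 popcount=4 -> skip
r=46=101110 popcount=4 -> skip
r=47=101111 popcount=5 -> skip
r=48=110000 popcount=2 -> skip
r=49=110001 popcount=3 -> skip
r=50=110010 popcount=3 -> skip
r=51=110011 popcount=4 -> skip
r=52=110100 popcount=3 -> skip
r=53=110101 popcount=4 -> skip
r=54=110110 popcount=4 -> skip
r=55=110111 popcount=5 -> skip
r=56=111000 popcount=3 -> skip
r=57=111001 popcount=4 -> skip
r=58=111010 popcount=4 -> skip
r=59=111011 popcount=5 -> skip
r=60=111100 popcount=4 -> skip
r=61=111101 popcount=5 -> skip
r=62=111110 popcount=5 -> skip
Kept rows: none

Answer: none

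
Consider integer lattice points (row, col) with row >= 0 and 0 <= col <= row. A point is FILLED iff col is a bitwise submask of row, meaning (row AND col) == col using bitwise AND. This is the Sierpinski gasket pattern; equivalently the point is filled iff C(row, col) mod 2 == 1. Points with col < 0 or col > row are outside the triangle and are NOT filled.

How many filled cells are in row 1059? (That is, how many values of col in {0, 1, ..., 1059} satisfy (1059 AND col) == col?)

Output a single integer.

1059 in binary = 10000100011
popcount(1059) = number of 1-bits in 10000100011 = 4
A col c satisfies (1059 AND c) == c iff every set bit of c is also set in 1059; each of the 4 set bits of 1059 can independently be on or off in c.
count = 2^4 = 16

Answer: 16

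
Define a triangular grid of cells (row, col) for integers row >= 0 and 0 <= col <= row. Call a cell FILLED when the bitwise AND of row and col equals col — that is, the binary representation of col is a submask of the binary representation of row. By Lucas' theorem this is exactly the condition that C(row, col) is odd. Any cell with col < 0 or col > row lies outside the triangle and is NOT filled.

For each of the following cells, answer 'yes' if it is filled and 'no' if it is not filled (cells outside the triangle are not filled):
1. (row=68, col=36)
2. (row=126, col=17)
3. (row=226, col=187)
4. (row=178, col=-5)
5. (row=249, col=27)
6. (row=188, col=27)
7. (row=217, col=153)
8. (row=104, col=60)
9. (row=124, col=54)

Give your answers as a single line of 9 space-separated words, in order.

(68,36): row=0b1000100, col=0b100100, row AND col = 0b100 = 4; 4 != 36 -> empty
(126,17): row=0b1111110, col=0b10001, row AND col = 0b10000 = 16; 16 != 17 -> empty
(226,187): row=0b11100010, col=0b10111011, row AND col = 0b10100010 = 162; 162 != 187 -> empty
(178,-5): col outside [0, 178] -> not filled
(249,27): row=0b11111001, col=0b11011, row AND col = 0b11001 = 25; 25 != 27 -> empty
(188,27): row=0b10111100, col=0b11011, row AND col = 0b11000 = 24; 24 != 27 -> empty
(217,153): row=0b11011001, col=0b10011001, row AND col = 0b10011001 = 153; 153 == 153 -> filled
(104,60): row=0b1101000, col=0b111100, row AND col = 0b101000 = 40; 40 != 60 -> empty
(124,54): row=0b1111100, col=0b110110, row AND col = 0b110100 = 52; 52 != 54 -> empty

Answer: no no no no no no yes no no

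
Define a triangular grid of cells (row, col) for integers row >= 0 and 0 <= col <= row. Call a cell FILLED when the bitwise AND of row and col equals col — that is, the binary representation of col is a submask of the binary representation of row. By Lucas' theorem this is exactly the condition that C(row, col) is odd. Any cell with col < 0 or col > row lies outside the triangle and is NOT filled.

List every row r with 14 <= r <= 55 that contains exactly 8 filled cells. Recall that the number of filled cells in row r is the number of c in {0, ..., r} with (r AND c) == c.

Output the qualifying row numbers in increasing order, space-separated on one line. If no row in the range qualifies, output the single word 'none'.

Answer: 14 19 21 22 25 26 28 35 37 38 41 42 44 49 50 52

Derivation:
Row r has 2^popcount(r) filled cells, so we need popcount(r) = log2(8) = 3.
Scan r = 14..55 and keep those with exactly 3 one-bits:
r=14=1110 popcount=3 -> KEEP
r=15=1111 popcount=4 -> skip
r=16=10000 popcount=1 -> skip
r=17=10001 popcount=2 -> skip
r=18=10010 popcount=2 -> skip
r=19=10011 popcount=3 -> KEEP
r=20=10100 popcount=2 -> skip
r=21=10101 popcount=3 -> KEEP
r=22=10110 popcount=3 -> KEEP
r=23=10111 popcount=4 -> skip
r=24=11000 popcount=2 -> skip
r=25=11001 popcount=3 -> KEEP
r=26=11010 popcount=3 -> KEEP
r=27=11011 popcount=4 -> skip
r=28=11100 popcount=3 -> KEEP
r=29=11101 popcount=4 -> skip
r=30=11110 popcount=4 -> skip
r=31=11111 popcount=5 -> skip
r=32=100000 popcount=1 -> skip
r=33=100001 popcount=2 -> skip
r=34=100010 popcount=2 -> skip
r=35=100011 popcount=3 -> KEEP
r=36=100100 popcount=2 -> skip
r=37=100101 popcount=3 -> KEEP
r=38=100110 popcount=3 -> KEEP
r=39=100111 popcount=4 -> skip
r=40=101000 popcount=2 -> skip
r=41=101001 popcount=3 -> KEEP
r=42=101010 popcount=3 -> KEEP
r=43=101011 popcount=4 -> skip
r=44=101100 popcount=3 -> KEEP
r=45=101101 popcount=4 -> skip
r=46=101110 popcount=4 -> skip
r=47=101111 popcount=5 -> skip
r=48=110000 popcount=2 -> skip
r=49=110001 popcount=3 -> KEEP
r=50=110010 popcount=3 -> KEEP
r=51=110011 popcount=4 -> skip
r=52=110100 popcount=3 -> KEEP
r=53=110101 popcount=4 -> skip
r=54=110110 popcount=4 -> skip
r=55=110111 popcount=5 -> skip
Kept rows: 14 19 21 22 25 26 28 35 37 38 41 42 44 49 50 52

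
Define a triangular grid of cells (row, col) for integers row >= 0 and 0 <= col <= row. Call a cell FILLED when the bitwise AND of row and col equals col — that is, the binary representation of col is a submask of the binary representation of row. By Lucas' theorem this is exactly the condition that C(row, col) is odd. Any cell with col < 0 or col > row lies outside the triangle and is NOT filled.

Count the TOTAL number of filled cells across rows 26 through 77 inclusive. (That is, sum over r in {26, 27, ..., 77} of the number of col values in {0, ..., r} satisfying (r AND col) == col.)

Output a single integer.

r26=11010 pc3: +8 =8
r27=11011 pc4: +16 =24
r28=11100 pc3: +8 =32
r29=11101 pc4: +16 =48
r30=11110 pc4: +16 =64
r31=11111 pc5: +32 =96
r32=100000 pc1: +2 =98
r33=100001 pc2: +4 =102
r34=100010 pc2: +4 =106
r35=100011 pc3: +8 =114
r36=100100 pc2: +4 =118
r37=100101 pc3: +8 =126
r38=100110 pc3: +8 =134
r39=100111 pc4: +16 =150
r40=101000 pc2: +4 =154
r41=101001 pc3: +8 =162
r42=101010 pc3: +8 =170
r43=101011 pc4: +16 =186
r44=101100 pc3: +8 =194
r45=101101 pc4: +16 =210
r46=101110 pc4: +16 =226
r47=101111 pc5: +32 =258
r48=110000 pc2: +4 =262
r49=110001 pc3: +8 =270
r50=110010 pc3: +8 =278
r51=110011 pc4: +16 =294
r52=110100 pc3: +8 =302
r53=110101 pc4: +16 =318
r54=110110 pc4: +16 =334
r55=110111 pc5: +32 =366
r56=111000 pc3: +8 =374
r57=111001 pc4: +16 =390
r58=111010 pc4: +16 =406
r59=111011 pc5: +32 =438
r60=111100 pc4: +16 =454
r61=111101 pc5: +32 =486
r62=111110 pc5: +32 =518
r63=111111 pc6: +64 =582
r64=1000000 pc1: +2 =584
r65=1000001 pc2: +4 =588
r66=1000010 pc2: +4 =592
r67=1000011 pc3: +8 =600
r68=1000100 pc2: +4 =604
r69=1000101 pc3: +8 =612
r70=1000110 pc3: +8 =620
r71=1000111 pc4: +16 =636
r72=1001000 pc2: +4 =640
r73=1001001 pc3: +8 =648
r74=1001010 pc3: +8 =656
r75=1001011 pc4: +16 =672
r76=1001100 pc3: +8 =680
r77=1001101 pc4: +16 =696

Answer: 696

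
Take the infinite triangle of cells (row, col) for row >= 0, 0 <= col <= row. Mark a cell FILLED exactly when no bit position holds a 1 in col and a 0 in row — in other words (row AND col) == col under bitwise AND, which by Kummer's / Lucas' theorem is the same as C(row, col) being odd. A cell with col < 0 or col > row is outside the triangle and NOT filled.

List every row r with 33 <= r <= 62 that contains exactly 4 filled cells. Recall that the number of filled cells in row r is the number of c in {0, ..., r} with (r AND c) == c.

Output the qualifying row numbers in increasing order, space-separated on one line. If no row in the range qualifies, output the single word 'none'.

Row r has 2^popcount(r) filled cells, so we need popcount(r) = log2(4) = 2.
Scan r = 33..62 and keep those with exactly 2 one-bits:
r=33=100001 popcount=2 -> KEEP
r=34=100010 popcount=2 -> KEEP
r=35=100011 popcount=3 -> skip
r=36=100100 popcount=2 -> KEEP
r=37=100101 popcount=3 -> skip
r=38=100110 popcount=3 -> skip
r=39=100111 popcount=4 -> skip
r=40=101000 popcount=2 -> KEEP
r=41=101001 popcount=3 -> skip
r=42=101010 popcount=3 -> skip
r=43=101011 popcount=4 -> skip
r=44=101100 popcount=3 -> skip
r=45=101101 popcount=4 -> skip
r=46=101110 popcount=4 -> skip
r=47=101111 popcount=5 -> skip
r=48=110000 popcount=2 -> KEEP
r=49=110001 popcount=3 -> skip
r=50=110010 popcount=3 -> skip
r=51=110011 popcount=4 -> skip
r=52=110100 popcount=3 -> skip
r=53=110101 popcount=4 -> skip
r=54=110110 popcount=4 -> skip
r=55=110111 popcount=5 -> skip
r=56=111000 popcount=3 -> skip
r=57=111001 popcount=4 -> skip
r=58=111010 popcount=4 -> skip
r=59=111011 popcount=5 -> skip
r=60=111100 popcount=4 -> skip
r=61=111101 popcount=5 -> skip
r=62=111110 popcount=5 -> skip
Kept rows: 33 34 36 40 48

Answer: 33 34 36 40 48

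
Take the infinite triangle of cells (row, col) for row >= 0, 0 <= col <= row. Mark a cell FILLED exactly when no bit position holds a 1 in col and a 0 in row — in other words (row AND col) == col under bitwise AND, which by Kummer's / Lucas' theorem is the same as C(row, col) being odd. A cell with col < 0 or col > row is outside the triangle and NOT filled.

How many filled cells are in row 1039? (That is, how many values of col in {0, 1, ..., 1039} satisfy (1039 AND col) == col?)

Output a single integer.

Answer: 32

Derivation:
1039 in binary = 10000001111
popcount(1039) = number of 1-bits in 10000001111 = 5
A col c satisfies (1039 AND c) == c iff every set bit of c is also set in 1039; each of the 5 set bits of 1039 can independently be on or off in c.
count = 2^5 = 32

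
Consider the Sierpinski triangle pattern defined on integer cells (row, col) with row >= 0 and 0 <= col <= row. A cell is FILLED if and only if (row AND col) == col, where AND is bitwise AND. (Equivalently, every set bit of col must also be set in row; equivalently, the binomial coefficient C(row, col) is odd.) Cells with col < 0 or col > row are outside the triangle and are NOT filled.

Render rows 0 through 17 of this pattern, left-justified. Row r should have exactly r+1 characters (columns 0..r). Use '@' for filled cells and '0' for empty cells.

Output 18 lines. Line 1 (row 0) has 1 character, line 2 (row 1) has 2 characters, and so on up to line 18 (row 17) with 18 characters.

r0=0: @
r1=1: @@
r2=10: @0@
r3=11: @@@@
r4=100: @000@
r5=101: @@00@@
r6=110: @0@0@0@
r7=111: @@@@@@@@
r8=1000: @0000000@
r9=1001: @@000000@@
r10=1010: @0@00000@0@
r11=1011: @@@@0000@@@@
r12=1100: @000@000@000@
r13=1101: @@00@@00@@00@@
r14=1110: @0@0@0@0@0@0@0@
r15=1111: @@@@@@@@@@@@@@@@
r16=10000: @000000000000000@
r17=10001: @@00000000000000@@

Answer: @
@@
@0@
@@@@
@000@
@@00@@
@0@0@0@
@@@@@@@@
@0000000@
@@000000@@
@0@00000@0@
@@@@0000@@@@
@000@000@000@
@@00@@00@@00@@
@0@0@0@0@0@0@0@
@@@@@@@@@@@@@@@@
@000000000000000@
@@00000000000000@@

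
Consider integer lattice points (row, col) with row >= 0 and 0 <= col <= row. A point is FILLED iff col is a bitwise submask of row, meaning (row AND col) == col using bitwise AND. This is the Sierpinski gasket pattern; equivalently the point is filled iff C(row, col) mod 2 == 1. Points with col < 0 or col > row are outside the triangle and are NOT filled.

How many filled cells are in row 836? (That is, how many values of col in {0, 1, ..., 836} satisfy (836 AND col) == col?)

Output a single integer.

836 in binary = 1101000100
popcount(836) = number of 1-bits in 1101000100 = 4
A col c satisfies (836 AND c) == c iff every set bit of c is also set in 836; each of the 4 set bits of 836 can independently be on or off in c.
count = 2^4 = 16

Answer: 16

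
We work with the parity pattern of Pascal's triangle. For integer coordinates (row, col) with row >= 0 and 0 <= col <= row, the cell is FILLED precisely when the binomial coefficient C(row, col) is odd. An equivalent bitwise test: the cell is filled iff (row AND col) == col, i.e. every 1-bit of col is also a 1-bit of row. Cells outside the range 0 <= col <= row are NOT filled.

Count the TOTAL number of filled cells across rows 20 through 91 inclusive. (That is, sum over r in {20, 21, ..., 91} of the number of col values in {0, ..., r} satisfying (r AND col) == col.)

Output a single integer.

Answer: 972

Derivation:
r20=10100 pc2: +4 =4
r21=10101 pc3: +8 =12
r22=10110 pc3: +8 =20
r23=10111 pc4: +16 =36
r24=11000 pc2: +4 =40
r25=11001 pc3: +8 =48
r26=11010 pc3: +8 =56
r27=11011 pc4: +16 =72
r28=11100 pc3: +8 =80
r29=11101 pc4: +16 =96
r30=11110 pc4: +16 =112
r31=11111 pc5: +32 =144
r32=100000 pc1: +2 =146
r33=100001 pc2: +4 =150
r34=100010 pc2: +4 =154
r35=100011 pc3: +8 =162
r36=100100 pc2: +4 =166
r37=100101 pc3: +8 =174
r38=100110 pc3: +8 =182
r39=100111 pc4: +16 =198
r40=101000 pc2: +4 =202
r41=101001 pc3: +8 =210
r42=101010 pc3: +8 =218
r43=101011 pc4: +16 =234
r44=101100 pc3: +8 =242
r45=101101 pc4: +16 =258
r46=101110 pc4: +16 =274
r47=101111 pc5: +32 =306
r48=110000 pc2: +4 =310
r49=110001 pc3: +8 =318
r50=110010 pc3: +8 =326
r51=110011 pc4: +16 =342
r52=110100 pc3: +8 =350
r53=110101 pc4: +16 =366
r54=110110 pc4: +16 =382
r55=110111 pc5: +32 =414
r56=111000 pc3: +8 =422
r57=111001 pc4: +16 =438
r58=111010 pc4: +16 =454
r59=111011 pc5: +32 =486
r60=111100 pc4: +16 =502
r61=111101 pc5: +32 =534
r62=111110 pc5: +32 =566
r63=111111 pc6: +64 =630
r64=1000000 pc1: +2 =632
r65=1000001 pc2: +4 =636
r66=1000010 pc2: +4 =640
r67=1000011 pc3: +8 =648
r68=1000100 pc2: +4 =652
r69=1000101 pc3: +8 =660
r70=1000110 pc3: +8 =668
r71=1000111 pc4: +16 =684
r72=1001000 pc2: +4 =688
r73=1001001 pc3: +8 =696
r74=1001010 pc3: +8 =704
r75=1001011 pc4: +16 =720
r76=1001100 pc3: +8 =728
r77=1001101 pc4: +16 =744
r78=1001110 pc4: +16 =760
r79=1001111 pc5: +32 =792
r80=1010000 pc2: +4 =796
r81=1010001 pc3: +8 =804
r82=1010010 pc3: +8 =812
r83=1010011 pc4: +16 =828
r84=1010100 pc3: +8 =836
r85=1010101 pc4: +16 =852
r86=1010110 pc4: +16 =868
r87=1010111 pc5: +32 =900
r88=1011000 pc3: +8 =908
r89=1011001 pc4: +16 =924
r90=1011010 pc4: +16 =940
r91=1011011 pc5: +32 =972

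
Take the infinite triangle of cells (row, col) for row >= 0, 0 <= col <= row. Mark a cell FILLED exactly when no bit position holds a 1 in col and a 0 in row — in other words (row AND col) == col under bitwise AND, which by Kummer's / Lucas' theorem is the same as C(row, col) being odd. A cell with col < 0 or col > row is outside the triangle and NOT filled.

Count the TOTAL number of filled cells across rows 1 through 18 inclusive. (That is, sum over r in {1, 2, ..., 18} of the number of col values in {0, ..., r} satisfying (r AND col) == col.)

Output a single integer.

r1=1 pc1: +2 =2
r2=10 pc1: +2 =4
r3=11 pc2: +4 =8
r4=100 pc1: +2 =10
r5=101 pc2: +4 =14
r6=110 pc2: +4 =18
r7=111 pc3: +8 =26
r8=1000 pc1: +2 =28
r9=1001 pc2: +4 =32
r10=1010 pc2: +4 =36
r11=1011 pc3: +8 =44
r12=1100 pc2: +4 =48
r13=1101 pc3: +8 =56
r14=1110 pc3: +8 =64
r15=1111 pc4: +16 =80
r16=10000 pc1: +2 =82
r17=10001 pc2: +4 =86
r18=10010 pc2: +4 =90

Answer: 90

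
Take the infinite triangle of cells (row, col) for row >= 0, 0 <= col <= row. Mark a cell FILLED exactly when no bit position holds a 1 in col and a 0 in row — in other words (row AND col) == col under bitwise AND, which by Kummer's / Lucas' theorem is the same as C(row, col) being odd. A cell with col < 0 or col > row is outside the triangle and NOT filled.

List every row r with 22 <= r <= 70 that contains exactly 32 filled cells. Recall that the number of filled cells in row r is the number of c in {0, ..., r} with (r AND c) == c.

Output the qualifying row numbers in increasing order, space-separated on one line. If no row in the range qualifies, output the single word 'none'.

Row r has 2^popcount(r) filled cells, so we need popcount(r) = log2(32) = 5.
Scan r = 22..70 and keep those with exactly 5 one-bits:
r=22=10110 popcount=3 -> skip
r=23=10111 popcount=4 -> skip
r=24=11000 popcount=2 -> skip
r=25=11001 popcount=3 -> skip
r=26=11010 popcount=3 -> skip
r=27=11011 popcount=4 -> skip
r=28=11100 popcount=3 -> skip
r=29=11101 popcount=4 -> skip
r=30=11110 popcount=4 -> skip
r=31=11111 popcount=5 -> KEEP
r=32=100000 popcount=1 -> skip
r=33=100001 popcount=2 -> skip
r=34=100010 popcount=2 -> skip
r=35=100011 popcount=3 -> skip
r=36=100100 popcount=2 -> skip
r=37=100101 popcount=3 -> skip
r=38=100110 popcount=3 -> skip
r=39=100111 popcount=4 -> skip
r=40=101000 popcount=2 -> skip
r=41=101001 popcount=3 -> skip
r=42=101010 popcount=3 -> skip
r=43=101011 popcount=4 -> skip
r=44=101100 popcount=3 -> skip
r=45=101101 popcount=4 -> skip
r=46=101110 popcount=4 -> skip
r=47=101111 popcount=5 -> KEEP
r=48=110000 popcount=2 -> skip
r=49=110001 popcount=3 -> skip
r=50=110010 popcount=3 -> skip
r=51=110011 popcount=4 -> skip
r=52=110100 popcount=3 -> skip
r=53=110101 popcount=4 -> skip
r=54=110110 popcount=4 -> skip
r=55=110111 popcount=5 -> KEEP
r=56=111000 popcount=3 -> skip
r=57=111001 popcount=4 -> skip
r=58=111010 popcount=4 -> skip
r=59=111011 popcount=5 -> KEEP
r=60=111100 popcount=4 -> skip
r=61=111101 popcount=5 -> KEEP
r=62=111110 popcount=5 -> KEEP
r=63=111111 popcount=6 -> skip
r=64=1000000 popcount=1 -> skip
r=65=1000001 popcount=2 -> skip
r=66=1000010 popcount=2 -> skip
r=67=1000011 popcount=3 -> skip
r=68=1000100 popcount=2 -> skip
r=69=1000101 popcount=3 -> skip
r=70=1000110 popcount=3 -> skip
Kept rows: 31 47 55 59 61 62

Answer: 31 47 55 59 61 62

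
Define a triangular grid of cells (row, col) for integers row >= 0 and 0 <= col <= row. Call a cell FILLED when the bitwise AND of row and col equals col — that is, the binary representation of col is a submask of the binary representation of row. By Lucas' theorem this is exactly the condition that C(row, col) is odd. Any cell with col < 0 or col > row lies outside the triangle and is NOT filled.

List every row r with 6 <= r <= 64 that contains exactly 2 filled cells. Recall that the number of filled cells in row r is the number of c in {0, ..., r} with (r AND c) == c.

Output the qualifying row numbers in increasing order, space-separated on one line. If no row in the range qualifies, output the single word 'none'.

Row r has 2^popcount(r) filled cells, so we need popcount(r) = log2(2) = 1.
Scan r = 6..64 and keep those with exactly 1 one-bits:
r=6=110 popcount=2 -> skip
r=7=111 popcount=3 -> skip
r=8=1000 popcount=1 -> KEEP
r=9=1001 popcount=2 -> skip
r=10=1010 popcount=2 -> skip
r=11=1011 popcount=3 -> skip
r=12=1100 popcount=2 -> skip
r=13=1101 popcount=3 -> skip
r=14=1110 popcount=3 -> skip
r=15=1111 popcount=4 -> skip
r=16=10000 popcount=1 -> KEEP
r=17=10001 popcount=2 -> skip
r=18=10010 popcount=2 -> skip
r=19=10011 popcount=3 -> skip
r=20=10100 popcount=2 -> skip
r=21=10101 popcount=3 -> skip
r=22=10110 popcount=3 -> skip
r=23=10111 popcount=4 -> skip
r=24=11000 popcount=2 -> skip
r=25=11001 popcount=3 -> skip
r=26=11010 popcount=3 -> skip
r=27=11011 popcount=4 -> skip
r=28=11100 popcount=3 -> skip
r=29=11101 popcount=4 -> skip
r=30=11110 popcount=4 -> skip
r=31=11111 popcount=5 -> skip
r=32=100000 popcount=1 -> KEEP
r=33=100001 popcount=2 -> skip
r=34=100010 popcount=2 -> skip
r=35=100011 popcount=3 -> skip
r=36=100100 popcount=2 -> skip
r=37=100101 popcount=3 -> skip
r=38=100110 popcount=3 -> skip
r=39=100111 popcount=4 -> skip
r=40=101000 popcount=2 -> skip
r=41=101001 popcount=3 -> skip
r=42=101010 popcount=3 -> skip
r=43=101011 popcount=4 -> skip
r=44=101100 popcount=3 -> skip
r=45=101101 popcount=4 -> skip
r=46=101110 popcount=4 -> skip
r=47=101111 popcount=5 -> skip
r=48=110000 popcount=2 -> skip
r=49=110001 popcount=3 -> skip
r=50=110010 popcount=3 -> skip
r=51=110011 popcount=4 -> skip
r=52=110100 popcount=3 -> skip
r=53=110101 popcount=4 -> skip
r=54=110110 popcount=4 -> skip
r=55=110111 popcount=5 -> skip
r=56=111000 popcount=3 -> skip
r=57=111001 popcount=4 -> skip
r=58=111010 popcount=4 -> skip
r=59=111011 popcount=5 -> skip
r=60=111100 popcount=4 -> skip
r=61=111101 popcount=5 -> skip
r=62=111110 popcount=5 -> skip
r=63=111111 popcount=6 -> skip
r=64=1000000 popcount=1 -> KEEP
Kept rows: 8 16 32 64

Answer: 8 16 32 64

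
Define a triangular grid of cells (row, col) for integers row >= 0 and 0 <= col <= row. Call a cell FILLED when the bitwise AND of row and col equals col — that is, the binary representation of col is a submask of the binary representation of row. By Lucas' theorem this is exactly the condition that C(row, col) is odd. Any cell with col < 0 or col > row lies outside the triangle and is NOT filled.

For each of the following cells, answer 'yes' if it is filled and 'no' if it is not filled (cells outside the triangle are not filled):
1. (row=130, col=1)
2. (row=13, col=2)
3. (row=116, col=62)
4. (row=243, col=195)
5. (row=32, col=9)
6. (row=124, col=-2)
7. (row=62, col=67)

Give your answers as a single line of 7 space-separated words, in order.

Answer: no no no yes no no no

Derivation:
(130,1): row=0b10000010, col=0b1, row AND col = 0b0 = 0; 0 != 1 -> empty
(13,2): row=0b1101, col=0b10, row AND col = 0b0 = 0; 0 != 2 -> empty
(116,62): row=0b1110100, col=0b111110, row AND col = 0b110100 = 52; 52 != 62 -> empty
(243,195): row=0b11110011, col=0b11000011, row AND col = 0b11000011 = 195; 195 == 195 -> filled
(32,9): row=0b100000, col=0b1001, row AND col = 0b0 = 0; 0 != 9 -> empty
(124,-2): col outside [0, 124] -> not filled
(62,67): col outside [0, 62] -> not filled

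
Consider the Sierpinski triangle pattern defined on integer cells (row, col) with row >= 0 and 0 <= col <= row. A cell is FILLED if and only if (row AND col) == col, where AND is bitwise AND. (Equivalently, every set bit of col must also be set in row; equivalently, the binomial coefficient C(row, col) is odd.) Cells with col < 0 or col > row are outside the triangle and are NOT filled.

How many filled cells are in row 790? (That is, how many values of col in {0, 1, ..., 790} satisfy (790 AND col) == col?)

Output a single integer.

790 in binary = 1100010110
popcount(790) = number of 1-bits in 1100010110 = 5
A col c satisfies (790 AND c) == c iff every set bit of c is also set in 790; each of the 5 set bits of 790 can independently be on or off in c.
count = 2^5 = 32

Answer: 32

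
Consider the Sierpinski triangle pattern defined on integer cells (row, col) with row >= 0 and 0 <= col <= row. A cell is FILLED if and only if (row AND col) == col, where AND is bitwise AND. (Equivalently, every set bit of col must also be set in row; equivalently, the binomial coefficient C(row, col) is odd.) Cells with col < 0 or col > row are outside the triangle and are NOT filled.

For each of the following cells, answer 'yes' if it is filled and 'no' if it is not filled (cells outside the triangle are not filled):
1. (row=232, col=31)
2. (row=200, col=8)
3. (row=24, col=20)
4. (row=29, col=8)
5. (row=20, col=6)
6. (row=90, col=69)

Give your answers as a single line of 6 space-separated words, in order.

(232,31): row=0b11101000, col=0b11111, row AND col = 0b1000 = 8; 8 != 31 -> empty
(200,8): row=0b11001000, col=0b1000, row AND col = 0b1000 = 8; 8 == 8 -> filled
(24,20): row=0b11000, col=0b10100, row AND col = 0b10000 = 16; 16 != 20 -> empty
(29,8): row=0b11101, col=0b1000, row AND col = 0b1000 = 8; 8 == 8 -> filled
(20,6): row=0b10100, col=0b110, row AND col = 0b100 = 4; 4 != 6 -> empty
(90,69): row=0b1011010, col=0b1000101, row AND col = 0b1000000 = 64; 64 != 69 -> empty

Answer: no yes no yes no no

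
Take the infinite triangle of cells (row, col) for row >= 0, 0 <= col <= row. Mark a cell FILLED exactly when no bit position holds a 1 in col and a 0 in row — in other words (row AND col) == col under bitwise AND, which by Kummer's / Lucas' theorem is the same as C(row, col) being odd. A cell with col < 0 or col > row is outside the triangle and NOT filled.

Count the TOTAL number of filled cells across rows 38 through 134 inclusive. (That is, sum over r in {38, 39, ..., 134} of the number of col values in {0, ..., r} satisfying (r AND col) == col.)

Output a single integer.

r38=100110 pc3: +8 =8
r39=100111 pc4: +16 =24
r40=101000 pc2: +4 =28
r41=101001 pc3: +8 =36
r42=101010 pc3: +8 =44
r43=101011 pc4: +16 =60
r44=101100 pc3: +8 =68
r45=101101 pc4: +16 =84
r46=101110 pc4: +16 =100
r47=101111 pc5: +32 =132
r48=110000 pc2: +4 =136
r49=110001 pc3: +8 =144
r50=110010 pc3: +8 =152
r51=110011 pc4: +16 =168
r52=110100 pc3: +8 =176
r53=110101 pc4: +16 =192
r54=110110 pc4: +16 =208
r55=110111 pc5: +32 =240
r56=111000 pc3: +8 =248
r57=111001 pc4: +16 =264
r58=111010 pc4: +16 =280
r59=111011 pc5: +32 =312
r60=111100 pc4: +16 =328
r61=111101 pc5: +32 =360
r62=111110 pc5: +32 =392
r63=111111 pc6: +64 =456
r64=1000000 pc1: +2 =458
r65=1000001 pc2: +4 =462
r66=1000010 pc2: +4 =466
r67=1000011 pc3: +8 =474
r68=1000100 pc2: +4 =478
r69=1000101 pc3: +8 =486
r70=1000110 pc3: +8 =494
r71=1000111 pc4: +16 =510
r72=1001000 pc2: +4 =514
r73=1001001 pc3: +8 =522
r74=1001010 pc3: +8 =530
r75=1001011 pc4: +16 =546
r76=1001100 pc3: +8 =554
r77=1001101 pc4: +16 =570
r78=1001110 pc4: +16 =586
r79=1001111 pc5: +32 =618
r80=1010000 pc2: +4 =622
r81=1010001 pc3: +8 =630
r82=1010010 pc3: +8 =638
r83=1010011 pc4: +16 =654
r84=1010100 pc3: +8 =662
r85=1010101 pc4: +16 =678
r86=1010110 pc4: +16 =694
r87=1010111 pc5: +32 =726
r88=1011000 pc3: +8 =734
r89=1011001 pc4: +16 =750
r90=1011010 pc4: +16 =766
r91=1011011 pc5: +32 =798
r92=1011100 pc4: +16 =814
r93=1011101 pc5: +32 =846
r94=1011110 pc5: +32 =878
r95=1011111 pc6: +64 =942
r96=1100000 pc2: +4 =946
r97=1100001 pc3: +8 =954
r98=1100010 pc3: +8 =962
r99=1100011 pc4: +16 =978
r100=1100100 pc3: +8 =986
r101=1100101 pc4: +16 =1002
r102=1100110 pc4: +16 =1018
r103=1100111 pc5: +32 =1050
r104=1101000 pc3: +8 =1058
r105=1101001 pc4: +16 =1074
r106=1101010 pc4: +16 =1090
r107=1101011 pc5: +32 =1122
r108=1101100 pc4: +16 =1138
r109=1101101 pc5: +32 =1170
r110=1101110 pc5: +32 =1202
r111=1101111 pc6: +64 =1266
r112=1110000 pc3: +8 =1274
r113=1110001 pc4: +16 =1290
r114=1110010 pc4: +16 =1306
r115=1110011 pc5: +32 =1338
r116=1110100 pc4: +16 =1354
r117=1110101 pc5: +32 =1386
r118=1110110 pc5: +32 =1418
r119=1110111 pc6: +64 =1482
r120=1111000 pc4: +16 =1498
r121=1111001 pc5: +32 =1530
r122=1111010 pc5: +32 =1562
r123=1111011 pc6: +64 =1626
r124=1111100 pc5: +32 =1658
r125=1111101 pc6: +64 =1722
r126=1111110 pc6: +64 =1786
r127=1111111 pc7: +128 =1914
r128=10000000 pc1: +2 =1916
r129=10000001 pc2: +4 =1920
r130=10000010 pc2: +4 =1924
r131=10000011 pc3: +8 =1932
r132=10000100 pc2: +4 =1936
r133=10000101 pc3: +8 =1944
r134=10000110 pc3: +8 =1952

Answer: 1952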